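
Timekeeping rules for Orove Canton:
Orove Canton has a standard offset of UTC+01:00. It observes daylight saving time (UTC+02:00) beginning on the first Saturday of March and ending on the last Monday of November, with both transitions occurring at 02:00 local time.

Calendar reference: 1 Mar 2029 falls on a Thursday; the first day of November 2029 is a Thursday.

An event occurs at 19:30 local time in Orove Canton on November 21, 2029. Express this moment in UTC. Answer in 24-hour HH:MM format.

1 March 2029 is a Thursday, so the first Saturday is March 3.
1 November 2029 is a Thursday, so Mondays fall on 5, 12, 19, 26; the last is November 26.
November 21, 2029 falls between 3 March and 26 November, so daylight saving is in effect and Orove Canton is at UTC+02:00.
19:30 local − 2h = 17:30 UTC.

17:30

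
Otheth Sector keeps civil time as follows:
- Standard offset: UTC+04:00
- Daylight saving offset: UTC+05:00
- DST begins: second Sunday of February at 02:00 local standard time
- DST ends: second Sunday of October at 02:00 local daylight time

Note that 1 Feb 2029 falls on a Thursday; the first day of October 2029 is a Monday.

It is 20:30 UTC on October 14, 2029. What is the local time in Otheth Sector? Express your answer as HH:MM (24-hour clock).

1 February 2029 is a Thursday, so the first Sunday is February 4 and the second is February 11.
1 October 2029 is a Monday, so the first Sunday is October 7 and the second is October 14.
At the standard offset (UTC+04:00), 20:30 UTC + 4h = 00:30 Otheth Sector standard time (rolling into the next day, 15 October 2029).
The standard-time date in Otheth Sector, October 15, 2029, does not fall between 11 February and 14 October, so daylight saving is not in effect and Otheth Sector is at UTC+04:00.
20:30 UTC + 4h = 00:30 local (rolling into the next day, 15 October 2029).

00:30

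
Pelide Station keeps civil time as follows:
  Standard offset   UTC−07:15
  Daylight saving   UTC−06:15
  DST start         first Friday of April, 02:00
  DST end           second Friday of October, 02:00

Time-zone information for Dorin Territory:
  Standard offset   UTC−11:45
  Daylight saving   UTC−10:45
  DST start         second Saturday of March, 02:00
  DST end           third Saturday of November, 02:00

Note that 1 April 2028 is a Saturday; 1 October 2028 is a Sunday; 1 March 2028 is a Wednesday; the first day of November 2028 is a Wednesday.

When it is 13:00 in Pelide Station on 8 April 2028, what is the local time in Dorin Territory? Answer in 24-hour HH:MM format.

1 April 2028 is a Saturday, so the first Friday is April 7.
1 October 2028 is a Sunday, so the first Friday is October 6 and the second is October 13.
8 April 2028 lies within the daylight-saving period (7 April – 13 October), so Pelide Station is on daylight time, UTC−06:15.
13:00 Pelide Station + 6h15m = 19:15 UTC.
1 March 2028 is a Wednesday, so the first Saturday is March 4 and the second is March 11.
1 November 2028 is a Wednesday, so the first Saturday is November 4 and the third is November 18.
At the standard offset (UTC−11:45), 19:15 UTC − 11h45m = 07:30 Dorin Territory standard time.
Daylight saving runs 11 March – 18 November; the standard-time date in Dorin Territory, 8 April 2028, is inside that window, so Dorin Territory is at UTC−10:45.
19:15 UTC − 10h45m = 08:30 Dorin Territory.

08:30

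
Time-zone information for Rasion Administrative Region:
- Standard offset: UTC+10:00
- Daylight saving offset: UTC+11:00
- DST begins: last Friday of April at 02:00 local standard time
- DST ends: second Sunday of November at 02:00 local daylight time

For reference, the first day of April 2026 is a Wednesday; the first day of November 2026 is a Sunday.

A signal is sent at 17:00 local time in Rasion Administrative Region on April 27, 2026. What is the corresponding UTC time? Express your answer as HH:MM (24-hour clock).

1 April 2026 is a Wednesday, so Fridays fall on 3, 10, 17, 24; the last is April 24.
1 November 2026 is a Sunday, so the first Sunday is November 1 and the second is November 8.
Daylight saving runs 24 April – 8 November; April 27, 2026 is inside that window, so Rasion Administrative Region is at UTC+11:00.
17:00 local − 11h = 06:00 UTC.

06:00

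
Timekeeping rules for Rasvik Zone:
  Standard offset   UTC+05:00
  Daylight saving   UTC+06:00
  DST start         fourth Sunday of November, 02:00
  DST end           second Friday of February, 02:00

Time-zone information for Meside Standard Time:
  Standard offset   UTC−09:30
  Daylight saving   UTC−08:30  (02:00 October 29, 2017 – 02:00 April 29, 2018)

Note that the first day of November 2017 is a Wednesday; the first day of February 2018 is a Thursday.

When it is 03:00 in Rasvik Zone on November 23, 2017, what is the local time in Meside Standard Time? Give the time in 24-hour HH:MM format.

13:30

1 November 2017 is a Wednesday, so the first Sunday is November 5 and the fourth is November 26.
1 February 2018 is a Thursday, so the first Friday is February 2 and the second is February 9.
November 23, 2017 does not fall between 26 November 2017 and 9 February 2018, so daylight saving is not in effect and Rasvik Zone is at UTC+05:00.
03:00 Rasvik Zone − 5h = 22:00 UTC (rolling into the previous day, 22 November 2017).
At the standard offset (UTC−09:30), 22:00 UTC − 9h30m = 12:30 Meside Standard Time standard time.
Daylight saving runs 29 October 2017 – 29 April 2018; the standard-time date in Meside Standard Time, November 22, 2017, is inside that window, so Meside Standard Time is at UTC−08:30.
22:00 UTC − 8h30m = 13:30 Meside Standard Time.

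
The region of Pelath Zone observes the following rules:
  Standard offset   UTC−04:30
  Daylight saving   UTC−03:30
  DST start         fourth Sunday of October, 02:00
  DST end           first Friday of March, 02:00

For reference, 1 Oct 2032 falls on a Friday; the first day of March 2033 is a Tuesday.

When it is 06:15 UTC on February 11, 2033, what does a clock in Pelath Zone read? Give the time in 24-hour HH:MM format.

1 October 2032 is a Friday, so the first Sunday is October 3 and the fourth is October 24.
1 March 2033 is a Tuesday, so the first Friday is March 4.
At the standard offset (UTC−04:30), 06:15 UTC − 4h30m = 01:45 Pelath Zone standard time.
The standard-time date in Pelath Zone, February 11, 2033, falls between 24 October 2032 and 4 March 2033, so daylight saving is in effect and Pelath Zone is at UTC−03:30.
06:15 UTC − 3h30m = 02:45 local.

02:45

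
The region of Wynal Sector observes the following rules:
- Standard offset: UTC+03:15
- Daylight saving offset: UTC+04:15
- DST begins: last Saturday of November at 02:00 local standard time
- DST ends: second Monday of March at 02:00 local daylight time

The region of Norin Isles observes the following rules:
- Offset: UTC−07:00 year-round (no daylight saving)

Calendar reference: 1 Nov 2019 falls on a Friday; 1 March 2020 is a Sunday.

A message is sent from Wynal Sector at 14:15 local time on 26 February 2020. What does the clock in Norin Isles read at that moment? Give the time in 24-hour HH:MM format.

1 November 2019 is a Friday, so Saturdays fall on 2, 9, 16, 23, 30; the last is November 30.
1 March 2020 is a Sunday, so the first Monday is March 2 and the second is March 9.
26 February 2020 falls between 30 November 2019 and 9 March 2020, so daylight saving is in effect and Wynal Sector is at UTC+04:15.
14:15 Wynal Sector − 4h15m = 10:00 UTC.
Norin Isles has no daylight saving, so its offset is UTC−07:00 year-round.
10:00 UTC − 7h = 03:00 Norin Isles.

03:00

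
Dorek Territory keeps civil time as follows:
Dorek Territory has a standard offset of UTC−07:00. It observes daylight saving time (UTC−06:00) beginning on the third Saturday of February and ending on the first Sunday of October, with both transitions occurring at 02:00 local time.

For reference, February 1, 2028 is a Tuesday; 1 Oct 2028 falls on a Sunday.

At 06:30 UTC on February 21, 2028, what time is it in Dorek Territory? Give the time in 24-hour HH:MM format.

00:30

1 February 2028 is a Tuesday, so the first Saturday is February 5 and the third is February 19.
1 October 2028 is a Sunday, so the first Sunday is October 1.
At the standard offset (UTC−07:00), 06:30 UTC − 7h = 23:30 Dorek Territory standard time (rolling into the previous day, 20 February 2028).
Daylight saving runs 19 February – 1 October; the standard-time date in Dorek Territory, February 20, 2028, is inside that window, so Dorek Territory is at UTC−06:00.
06:30 UTC − 6h = 00:30 local.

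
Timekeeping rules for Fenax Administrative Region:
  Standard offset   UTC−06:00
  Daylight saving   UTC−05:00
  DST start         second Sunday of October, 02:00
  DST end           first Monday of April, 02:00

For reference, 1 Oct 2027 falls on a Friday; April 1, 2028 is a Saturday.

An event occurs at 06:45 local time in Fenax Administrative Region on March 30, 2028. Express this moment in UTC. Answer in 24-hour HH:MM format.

11:45

1 October 2027 is a Friday, so the first Sunday is October 3 and the second is October 10.
1 April 2028 is a Saturday, so the first Monday is April 3.
March 30, 2028 falls between 10 October 2027 and 3 April 2028, so daylight saving is in effect and Fenax Administrative Region is at UTC−05:00.
06:45 local + 5h = 11:45 UTC.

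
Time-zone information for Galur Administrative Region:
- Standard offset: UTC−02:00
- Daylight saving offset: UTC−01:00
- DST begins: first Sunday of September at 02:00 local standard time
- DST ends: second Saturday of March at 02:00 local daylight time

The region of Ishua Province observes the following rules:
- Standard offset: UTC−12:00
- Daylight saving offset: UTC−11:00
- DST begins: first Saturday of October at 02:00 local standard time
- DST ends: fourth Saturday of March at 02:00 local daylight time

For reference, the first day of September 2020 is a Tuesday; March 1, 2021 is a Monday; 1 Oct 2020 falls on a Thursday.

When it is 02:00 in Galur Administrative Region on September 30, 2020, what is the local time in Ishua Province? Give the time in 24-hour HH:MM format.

1 September 2020 is a Tuesday, so the first Sunday is September 6.
1 March 2021 is a Monday, so the first Saturday is March 6 and the second is March 13.
September 30, 2020 lies within the daylight-saving period (6 September 2020 – 13 March 2021), so Galur Administrative Region is on daylight time, UTC−01:00.
02:00 Galur Administrative Region + 1h = 03:00 UTC.
1 October 2020 is a Thursday, so the first Saturday is October 3.
1 March 2021 is a Monday, so the first Saturday is March 6 and the fourth is March 27.
At the standard offset (UTC−12:00), 03:00 UTC − 12h = 15:00 Ishua Province standard time (rolling into the previous day, 29 September 2020).
The standard-time date in Ishua Province, September 29, 2020, is outside the daylight-saving period (3 October 2020 – 27 March 2021), so Ishua Province is on standard time, UTC−12:00.
03:00 UTC − 12h = 15:00 Ishua Province (rolling into the previous day, 29 September 2020).

15:00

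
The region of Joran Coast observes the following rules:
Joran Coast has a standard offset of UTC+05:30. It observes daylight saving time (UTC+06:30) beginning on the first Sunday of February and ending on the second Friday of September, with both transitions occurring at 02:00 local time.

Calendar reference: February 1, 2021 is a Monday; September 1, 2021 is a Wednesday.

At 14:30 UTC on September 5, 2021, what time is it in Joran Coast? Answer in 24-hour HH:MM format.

21:00

1 February 2021 is a Monday, so the first Sunday is February 7.
1 September 2021 is a Wednesday, so the first Friday is September 3 and the second is September 10.
At the standard offset (UTC+05:30), 14:30 UTC + 5h30m = 20:00 Joran Coast standard time.
The standard-time date in Joran Coast, September 5, 2021, falls between 7 February and 10 September, so daylight saving is in effect and Joran Coast is at UTC+06:30.
14:30 UTC + 6h30m = 21:00 local.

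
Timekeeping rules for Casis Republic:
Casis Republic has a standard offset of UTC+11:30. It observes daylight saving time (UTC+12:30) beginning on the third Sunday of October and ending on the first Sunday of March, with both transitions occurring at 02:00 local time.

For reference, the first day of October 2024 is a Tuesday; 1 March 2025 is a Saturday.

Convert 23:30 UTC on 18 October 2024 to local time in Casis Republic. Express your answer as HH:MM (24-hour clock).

11:00

1 October 2024 is a Tuesday, so the first Sunday is October 6 and the third is October 20.
1 March 2025 is a Saturday, so the first Sunday is March 2.
At the standard offset (UTC+11:30), 23:30 UTC + 11h30m = 11:00 Casis Republic standard time (rolling into the next day, 19 October 2024).
The standard-time date in Casis Republic, 19 October 2024, does not fall between 20 October 2024 and 2 March 2025, so daylight saving is not in effect and Casis Republic is at UTC+11:30.
23:30 UTC + 11h30m = 11:00 local (rolling into the next day, 19 October 2024).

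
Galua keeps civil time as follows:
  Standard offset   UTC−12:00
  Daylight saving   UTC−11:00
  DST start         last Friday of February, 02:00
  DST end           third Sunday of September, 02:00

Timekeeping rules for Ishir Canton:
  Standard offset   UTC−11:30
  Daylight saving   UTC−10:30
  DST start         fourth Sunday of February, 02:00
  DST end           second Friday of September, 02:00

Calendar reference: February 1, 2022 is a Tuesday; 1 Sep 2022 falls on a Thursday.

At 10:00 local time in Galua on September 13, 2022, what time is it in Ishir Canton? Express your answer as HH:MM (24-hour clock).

1 February 2022 is a Tuesday, so Fridays fall on 4, 11, 18, 25; the last is February 25.
1 September 2022 is a Thursday, so the first Sunday is September 4 and the third is September 18.
September 13, 2022 falls between 25 February and 18 September, so daylight saving is in effect and Galua is at UTC−11:00.
10:00 Galua + 11h = 21:00 UTC.
1 February 2022 is a Tuesday, so the first Sunday is February 6 and the fourth is February 27.
1 September 2022 is a Thursday, so the first Friday is September 2 and the second is September 9.
At the standard offset (UTC−11:30), 21:00 UTC − 11h30m = 09:30 Ishir Canton standard time.
The standard-time date in Ishir Canton, September 13, 2022, is outside the daylight-saving period (27 February – 9 September), so Ishir Canton is on standard time, UTC−11:30.
21:00 UTC − 11h30m = 09:30 Ishir Canton.

09:30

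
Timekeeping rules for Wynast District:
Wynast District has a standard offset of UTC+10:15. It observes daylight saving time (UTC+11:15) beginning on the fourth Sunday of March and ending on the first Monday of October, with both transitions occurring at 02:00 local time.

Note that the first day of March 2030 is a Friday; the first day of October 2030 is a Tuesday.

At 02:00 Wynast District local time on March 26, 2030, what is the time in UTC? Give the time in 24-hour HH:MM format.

1 March 2030 is a Friday, so the first Sunday is March 3 and the fourth is March 24.
1 October 2030 is a Tuesday, so the first Monday is October 7.
March 26, 2030 lies within the daylight-saving period (24 March – 7 October), so Wynast District is on daylight time, UTC+11:15.
02:00 local − 11h15m = 14:45 UTC (rolling into the previous day, 25 March 2030).

14:45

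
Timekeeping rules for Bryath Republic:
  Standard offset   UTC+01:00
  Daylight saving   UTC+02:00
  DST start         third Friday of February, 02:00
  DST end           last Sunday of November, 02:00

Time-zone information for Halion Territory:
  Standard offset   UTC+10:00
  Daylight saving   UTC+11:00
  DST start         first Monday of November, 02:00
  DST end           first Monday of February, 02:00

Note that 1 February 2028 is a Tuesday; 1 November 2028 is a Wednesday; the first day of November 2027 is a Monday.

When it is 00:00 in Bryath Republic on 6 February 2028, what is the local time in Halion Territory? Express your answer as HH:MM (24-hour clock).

1 February 2028 is a Tuesday, so the first Friday is February 4 and the third is February 18.
1 November 2028 is a Wednesday, so Sundays fall on 5, 12, 19, 26; the last is November 26.
6 February 2028 is outside the daylight-saving period (18 February – 26 November), so Bryath Republic is on standard time, UTC+01:00.
00:00 Bryath Republic − 1h = 23:00 UTC (rolling into the previous day, 5 February 2028).
1 November 2027 is a Monday, so the first Monday is November 1.
1 February 2028 is a Tuesday, so the first Monday is February 7.
At the standard offset (UTC+10:00), 23:00 UTC + 10h = 09:00 Halion Territory standard time (rolling into the next day, 6 February 2028).
The standard-time date in Halion Territory, 6 February 2028, lies within the daylight-saving period (1 November 2027 – 7 February 2028), so Halion Territory is on daylight time, UTC+11:00.
23:00 UTC + 11h = 10:00 Halion Territory (rolling into the next day, 6 February 2028).

10:00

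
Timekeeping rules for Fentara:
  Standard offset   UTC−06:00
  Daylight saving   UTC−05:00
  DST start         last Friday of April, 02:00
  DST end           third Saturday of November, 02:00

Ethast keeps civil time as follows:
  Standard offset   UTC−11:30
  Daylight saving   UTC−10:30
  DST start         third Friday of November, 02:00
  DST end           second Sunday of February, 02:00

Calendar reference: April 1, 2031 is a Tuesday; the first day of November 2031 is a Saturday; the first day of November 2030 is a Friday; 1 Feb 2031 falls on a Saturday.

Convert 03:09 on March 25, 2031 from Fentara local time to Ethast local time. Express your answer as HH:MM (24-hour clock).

21:39

1 April 2031 is a Tuesday, so Fridays fall on 4, 11, 18, 25; the last is April 25.
1 November 2031 is a Saturday, so the first Saturday is November 1 and the third is November 15.
Daylight saving runs 25 April – 15 November; March 25, 2031 is outside that window, so Fentara is on standard time at UTC−06:00.
03:09 Fentara + 6h = 09:09 UTC.
1 November 2030 is a Friday, so the first Friday is November 1 and the third is November 15.
1 February 2031 is a Saturday, so the first Sunday is February 2 and the second is February 9.
At the standard offset (UTC−11:30), 09:09 UTC − 11h30m = 21:39 Ethast standard time (rolling into the previous day, 24 March 2031).
The standard-time date in Ethast, March 24, 2031, is outside the daylight-saving period (15 November 2030 – 9 February 2031), so Ethast is on standard time, UTC−11:30.
09:09 UTC − 11h30m = 21:39 Ethast (rolling into the previous day, 24 March 2031).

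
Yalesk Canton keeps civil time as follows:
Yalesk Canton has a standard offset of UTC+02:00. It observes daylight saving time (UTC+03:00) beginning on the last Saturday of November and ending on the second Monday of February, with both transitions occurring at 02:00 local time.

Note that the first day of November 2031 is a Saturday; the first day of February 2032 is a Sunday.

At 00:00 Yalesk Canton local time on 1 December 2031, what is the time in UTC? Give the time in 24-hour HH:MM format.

21:00

1 November 2031 is a Saturday, so Saturdays fall on 1, 8, 15, 22, 29; the last is November 29.
1 February 2032 is a Sunday, so the first Monday is February 2 and the second is February 9.
Daylight saving runs 29 November 2031 – 9 February 2032; 1 December 2031 is inside that window, so Yalesk Canton is at UTC+03:00.
00:00 local − 3h = 21:00 UTC (rolling into the previous day, 30 November 2031).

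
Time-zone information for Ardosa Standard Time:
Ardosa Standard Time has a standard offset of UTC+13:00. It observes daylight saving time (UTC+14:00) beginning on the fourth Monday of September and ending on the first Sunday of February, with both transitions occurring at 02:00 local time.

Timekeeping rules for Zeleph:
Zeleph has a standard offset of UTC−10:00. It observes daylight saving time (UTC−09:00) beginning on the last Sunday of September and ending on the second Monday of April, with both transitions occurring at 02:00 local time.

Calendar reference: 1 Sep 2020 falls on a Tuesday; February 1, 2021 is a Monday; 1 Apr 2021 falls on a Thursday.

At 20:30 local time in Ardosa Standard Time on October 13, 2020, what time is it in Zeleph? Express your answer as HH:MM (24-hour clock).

1 September 2020 is a Tuesday, so the first Monday is September 7 and the fourth is September 28.
1 February 2021 is a Monday, so the first Sunday is February 7.
October 13, 2020 lies within the daylight-saving period (28 September 2020 – 7 February 2021), so Ardosa Standard Time is on daylight time, UTC+14:00.
20:30 Ardosa Standard Time − 14h = 06:30 UTC.
1 September 2020 is a Tuesday, so Sundays fall on 6, 13, 20, 27; the last is September 27.
1 April 2021 is a Thursday, so the first Monday is April 5 and the second is April 12.
At the standard offset (UTC−10:00), 06:30 UTC − 10h = 20:30 Zeleph standard time (rolling into the previous day, 12 October 2020).
The standard-time date in Zeleph, October 12, 2020, falls between 27 September 2020 and 12 April 2021, so daylight saving is in effect and Zeleph is at UTC−09:00.
06:30 UTC − 9h = 21:30 Zeleph (rolling into the previous day, 12 October 2020).

21:30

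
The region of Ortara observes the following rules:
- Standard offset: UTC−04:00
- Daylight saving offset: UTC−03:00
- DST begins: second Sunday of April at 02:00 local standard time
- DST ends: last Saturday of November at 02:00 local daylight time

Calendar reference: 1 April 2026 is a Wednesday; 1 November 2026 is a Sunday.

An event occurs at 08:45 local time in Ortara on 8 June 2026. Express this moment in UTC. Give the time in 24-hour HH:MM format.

11:45

1 April 2026 is a Wednesday, so the first Sunday is April 5 and the second is April 12.
1 November 2026 is a Sunday, so Saturdays fall on 7, 14, 21, 28; the last is November 28.
8 June 2026 lies within the daylight-saving period (12 April – 28 November), so Ortara is on daylight time, UTC−03:00.
08:45 local + 3h = 11:45 UTC.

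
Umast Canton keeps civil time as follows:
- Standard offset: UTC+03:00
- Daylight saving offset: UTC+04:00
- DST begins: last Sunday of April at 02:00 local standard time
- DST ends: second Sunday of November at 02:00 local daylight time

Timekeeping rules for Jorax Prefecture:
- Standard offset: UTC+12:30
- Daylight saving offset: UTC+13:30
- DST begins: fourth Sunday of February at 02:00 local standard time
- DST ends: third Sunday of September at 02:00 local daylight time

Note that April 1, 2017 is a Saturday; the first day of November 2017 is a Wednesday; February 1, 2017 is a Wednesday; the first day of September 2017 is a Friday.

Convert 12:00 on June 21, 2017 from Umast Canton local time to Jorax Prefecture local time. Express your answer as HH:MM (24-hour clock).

21:30

1 April 2017 is a Saturday, so Sundays fall on 2, 9, 16, 23, 30; the last is April 30.
1 November 2017 is a Wednesday, so the first Sunday is November 5 and the second is November 12.
Daylight saving runs 30 April – 12 November; June 21, 2017 is inside that window, so Umast Canton is at UTC+04:00.
12:00 Umast Canton − 4h = 08:00 UTC.
1 February 2017 is a Wednesday, so the first Sunday is February 5 and the fourth is February 26.
1 September 2017 is a Friday, so the first Sunday is September 3 and the third is September 17.
At the standard offset (UTC+12:30), 08:00 UTC + 12h30m = 20:30 Jorax Prefecture standard time.
The standard-time date in Jorax Prefecture, June 21, 2017, falls between 26 February and 17 September, so daylight saving is in effect and Jorax Prefecture is at UTC+13:30.
08:00 UTC + 13h30m = 21:30 Jorax Prefecture.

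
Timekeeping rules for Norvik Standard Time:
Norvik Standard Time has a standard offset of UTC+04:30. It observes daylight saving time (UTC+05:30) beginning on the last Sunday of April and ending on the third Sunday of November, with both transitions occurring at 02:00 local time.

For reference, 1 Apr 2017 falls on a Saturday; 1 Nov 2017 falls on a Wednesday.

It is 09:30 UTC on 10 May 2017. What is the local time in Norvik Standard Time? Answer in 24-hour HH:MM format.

15:00

1 April 2017 is a Saturday, so Sundays fall on 2, 9, 16, 23, 30; the last is April 30.
1 November 2017 is a Wednesday, so the first Sunday is November 5 and the third is November 19.
At the standard offset (UTC+04:30), 09:30 UTC + 4h30m = 14:00 Norvik Standard Time standard time.
The standard-time date in Norvik Standard Time, 10 May 2017, falls between 30 April and 19 November, so daylight saving is in effect and Norvik Standard Time is at UTC+05:30.
09:30 UTC + 5h30m = 15:00 local.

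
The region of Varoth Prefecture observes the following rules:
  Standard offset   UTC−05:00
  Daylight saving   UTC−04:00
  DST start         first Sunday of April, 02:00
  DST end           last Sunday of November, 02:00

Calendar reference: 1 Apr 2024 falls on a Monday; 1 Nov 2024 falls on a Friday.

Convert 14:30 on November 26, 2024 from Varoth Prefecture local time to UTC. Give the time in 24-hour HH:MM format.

19:30

1 April 2024 is a Monday, so the first Sunday is April 7.
1 November 2024 is a Friday, so Sundays fall on 3, 10, 17, 24; the last is November 24.
November 26, 2024 does not fall between 7 April and 24 November, so daylight saving is not in effect and Varoth Prefecture is at UTC−05:00.
14:30 local + 5h = 19:30 UTC.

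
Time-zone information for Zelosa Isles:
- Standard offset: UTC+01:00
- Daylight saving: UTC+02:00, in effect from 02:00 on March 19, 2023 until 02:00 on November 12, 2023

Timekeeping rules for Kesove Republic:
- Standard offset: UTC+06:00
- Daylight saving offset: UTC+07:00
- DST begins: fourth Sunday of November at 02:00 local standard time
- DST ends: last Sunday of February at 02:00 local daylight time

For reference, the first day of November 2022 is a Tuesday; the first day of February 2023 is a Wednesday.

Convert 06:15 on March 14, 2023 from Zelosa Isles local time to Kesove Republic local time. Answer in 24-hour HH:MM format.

11:15

Daylight saving runs 19 March – 12 November; March 14, 2023 is outside that window, so Zelosa Isles is on standard time at UTC+01:00.
06:15 Zelosa Isles − 1h = 05:15 UTC.
1 November 2022 is a Tuesday, so the first Sunday is November 6 and the fourth is November 27.
1 February 2023 is a Wednesday, so Sundays fall on 5, 12, 19, 26; the last is February 26.
At the standard offset (UTC+06:00), 05:15 UTC + 6h = 11:15 Kesove Republic standard time.
The standard-time date in Kesove Republic, March 14, 2023, does not fall between 27 November 2022 and 26 February 2023, so daylight saving is not in effect and Kesove Republic is at UTC+06:00.
05:15 UTC + 6h = 11:15 Kesove Republic.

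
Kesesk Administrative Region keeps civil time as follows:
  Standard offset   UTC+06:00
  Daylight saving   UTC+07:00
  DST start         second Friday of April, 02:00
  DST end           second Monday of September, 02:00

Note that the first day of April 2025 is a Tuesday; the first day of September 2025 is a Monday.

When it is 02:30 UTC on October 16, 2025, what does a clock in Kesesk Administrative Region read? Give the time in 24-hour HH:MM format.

08:30

1 April 2025 is a Tuesday, so the first Friday is April 4 and the second is April 11.
1 September 2025 is a Monday, so the first Monday is September 1 and the second is September 8.
At the standard offset (UTC+06:00), 02:30 UTC + 6h = 08:30 Kesesk Administrative Region standard time.
The standard-time date in Kesesk Administrative Region, October 16, 2025, is outside the daylight-saving period (11 April – 8 September), so Kesesk Administrative Region is on standard time, UTC+06:00.
02:30 UTC + 6h = 08:30 local.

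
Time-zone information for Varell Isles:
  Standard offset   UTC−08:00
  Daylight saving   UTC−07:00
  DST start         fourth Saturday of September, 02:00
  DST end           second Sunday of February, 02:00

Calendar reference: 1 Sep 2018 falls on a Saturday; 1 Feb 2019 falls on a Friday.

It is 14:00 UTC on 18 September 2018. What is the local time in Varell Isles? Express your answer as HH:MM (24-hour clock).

06:00

1 September 2018 is a Saturday, so the first Saturday is September 1 and the fourth is September 22.
1 February 2019 is a Friday, so the first Sunday is February 3 and the second is February 10.
At the standard offset (UTC−08:00), 14:00 UTC − 8h = 06:00 Varell Isles standard time.
Daylight saving runs 22 September 2018 – 10 February 2019; the standard-time date in Varell Isles, 18 September 2018, is outside that window, so Varell Isles is on standard time at UTC−08:00.
14:00 UTC − 8h = 06:00 local.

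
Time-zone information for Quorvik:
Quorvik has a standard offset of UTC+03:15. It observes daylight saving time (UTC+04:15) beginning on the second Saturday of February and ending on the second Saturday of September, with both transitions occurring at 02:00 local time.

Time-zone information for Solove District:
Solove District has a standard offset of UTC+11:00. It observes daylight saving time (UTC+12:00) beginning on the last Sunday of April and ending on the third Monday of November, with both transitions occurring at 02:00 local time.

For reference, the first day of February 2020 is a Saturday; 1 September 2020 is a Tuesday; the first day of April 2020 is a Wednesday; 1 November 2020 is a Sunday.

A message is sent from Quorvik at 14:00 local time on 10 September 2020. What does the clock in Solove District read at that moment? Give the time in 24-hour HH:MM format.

1 February 2020 is a Saturday, so the first Saturday is February 1 and the second is February 8.
1 September 2020 is a Tuesday, so the first Saturday is September 5 and the second is September 12.
10 September 2020 falls between 8 February and 12 September, so daylight saving is in effect and Quorvik is at UTC+04:15.
14:00 Quorvik − 4h15m = 09:45 UTC.
1 April 2020 is a Wednesday, so Sundays fall on 5, 12, 19, 26; the last is April 26.
1 November 2020 is a Sunday, so the first Monday is November 2 and the third is November 16.
At the standard offset (UTC+11:00), 09:45 UTC + 11h = 20:45 Solove District standard time.
Daylight saving runs 26 April – 16 November; the standard-time date in Solove District, 10 September 2020, is inside that window, so Solove District is at UTC+12:00.
09:45 UTC + 12h = 21:45 Solove District.

21:45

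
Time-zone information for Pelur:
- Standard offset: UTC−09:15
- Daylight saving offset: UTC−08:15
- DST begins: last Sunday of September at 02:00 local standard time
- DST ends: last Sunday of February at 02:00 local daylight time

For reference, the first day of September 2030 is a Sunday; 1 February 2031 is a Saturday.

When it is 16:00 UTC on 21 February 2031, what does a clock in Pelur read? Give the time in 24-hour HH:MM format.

1 September 2030 is a Sunday, so Sundays fall on 1, 8, 15, 22, 29; the last is September 29.
1 February 2031 is a Saturday, so Sundays fall on 2, 9, 16, 23; the last is February 23.
At the standard offset (UTC−09:15), 16:00 UTC − 9h15m = 06:45 Pelur standard time.
The standard-time date in Pelur, 21 February 2031, falls between 29 September 2030 and 23 February 2031, so daylight saving is in effect and Pelur is at UTC−08:15.
16:00 UTC − 8h15m = 07:45 local.

07:45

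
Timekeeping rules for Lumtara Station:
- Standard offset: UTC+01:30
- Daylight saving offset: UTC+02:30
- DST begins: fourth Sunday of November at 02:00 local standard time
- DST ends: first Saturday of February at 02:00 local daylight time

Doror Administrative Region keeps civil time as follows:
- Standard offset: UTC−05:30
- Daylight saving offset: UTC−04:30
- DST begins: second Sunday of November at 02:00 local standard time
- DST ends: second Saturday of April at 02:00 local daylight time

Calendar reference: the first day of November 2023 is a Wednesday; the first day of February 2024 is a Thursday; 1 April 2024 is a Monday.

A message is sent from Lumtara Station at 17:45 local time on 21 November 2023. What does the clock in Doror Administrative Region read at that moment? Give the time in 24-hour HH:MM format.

11:45

1 November 2023 is a Wednesday, so the first Sunday is November 5 and the fourth is November 26.
1 February 2024 is a Thursday, so the first Saturday is February 3.
21 November 2023 does not fall between 26 November 2023 and 3 February 2024, so daylight saving is not in effect and Lumtara Station is at UTC+01:30.
17:45 Lumtara Station − 1h30m = 16:15 UTC.
1 November 2023 is a Wednesday, so the first Sunday is November 5 and the second is November 12.
1 April 2024 is a Monday, so the first Saturday is April 6 and the second is April 13.
At the standard offset (UTC−05:30), 16:15 UTC − 5h30m = 10:45 Doror Administrative Region standard time.
The standard-time date in Doror Administrative Region, 21 November 2023, lies within the daylight-saving period (12 November 2023 – 13 April 2024), so Doror Administrative Region is on daylight time, UTC−04:30.
16:15 UTC − 4h30m = 11:45 Doror Administrative Region.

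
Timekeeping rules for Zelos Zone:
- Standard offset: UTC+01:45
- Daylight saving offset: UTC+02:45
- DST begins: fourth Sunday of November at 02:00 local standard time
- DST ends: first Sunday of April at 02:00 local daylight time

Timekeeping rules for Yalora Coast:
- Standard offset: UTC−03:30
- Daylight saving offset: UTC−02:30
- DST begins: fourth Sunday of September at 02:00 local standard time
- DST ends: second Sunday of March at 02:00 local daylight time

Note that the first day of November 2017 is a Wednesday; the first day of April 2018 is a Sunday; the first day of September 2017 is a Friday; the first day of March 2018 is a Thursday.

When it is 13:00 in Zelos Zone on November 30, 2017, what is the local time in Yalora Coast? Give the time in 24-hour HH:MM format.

1 November 2017 is a Wednesday, so the first Sunday is November 5 and the fourth is November 26.
1 April 2018 is a Sunday, so the first Sunday is April 1.
November 30, 2017 falls between 26 November 2017 and 1 April 2018, so daylight saving is in effect and Zelos Zone is at UTC+02:45.
13:00 Zelos Zone − 2h45m = 10:15 UTC.
1 September 2017 is a Friday, so the first Sunday is September 3 and the fourth is September 24.
1 March 2018 is a Thursday, so the first Sunday is March 4 and the second is March 11.
At the standard offset (UTC−03:30), 10:15 UTC − 3h30m = 06:45 Yalora Coast standard time.
The standard-time date in Yalora Coast, November 30, 2017, falls between 24 September 2017 and 11 March 2018, so daylight saving is in effect and Yalora Coast is at UTC−02:30.
10:15 UTC − 2h30m = 07:45 Yalora Coast.

07:45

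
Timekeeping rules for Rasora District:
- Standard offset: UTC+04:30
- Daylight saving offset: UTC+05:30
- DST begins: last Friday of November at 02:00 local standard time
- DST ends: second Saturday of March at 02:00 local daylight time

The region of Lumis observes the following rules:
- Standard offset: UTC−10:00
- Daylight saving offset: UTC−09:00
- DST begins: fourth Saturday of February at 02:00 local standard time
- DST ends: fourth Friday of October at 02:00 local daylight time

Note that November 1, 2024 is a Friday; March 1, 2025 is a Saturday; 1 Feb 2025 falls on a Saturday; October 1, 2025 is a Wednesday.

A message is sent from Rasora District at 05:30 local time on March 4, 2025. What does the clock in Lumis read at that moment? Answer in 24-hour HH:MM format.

15:00

1 November 2024 is a Friday, so Fridays fall on 1, 8, 15, 22, 29; the last is November 29.
1 March 2025 is a Saturday, so the first Saturday is March 1 and the second is March 8.
March 4, 2025 falls between 29 November 2024 and 8 March 2025, so daylight saving is in effect and Rasora District is at UTC+05:30.
05:30 Rasora District − 5h30m = 00:00 UTC.
1 February 2025 is a Saturday, so the first Saturday is February 1 and the fourth is February 22.
1 October 2025 is a Wednesday, so the first Friday is October 3 and the fourth is October 24.
At the standard offset (UTC−10:00), 00:00 UTC − 10h = 14:00 Lumis standard time (rolling into the previous day, 3 March 2025).
Daylight saving runs 22 February – 24 October; the standard-time date in Lumis, March 3, 2025, is inside that window, so Lumis is at UTC−09:00.
00:00 UTC − 9h = 15:00 Lumis (rolling into the previous day, 3 March 2025).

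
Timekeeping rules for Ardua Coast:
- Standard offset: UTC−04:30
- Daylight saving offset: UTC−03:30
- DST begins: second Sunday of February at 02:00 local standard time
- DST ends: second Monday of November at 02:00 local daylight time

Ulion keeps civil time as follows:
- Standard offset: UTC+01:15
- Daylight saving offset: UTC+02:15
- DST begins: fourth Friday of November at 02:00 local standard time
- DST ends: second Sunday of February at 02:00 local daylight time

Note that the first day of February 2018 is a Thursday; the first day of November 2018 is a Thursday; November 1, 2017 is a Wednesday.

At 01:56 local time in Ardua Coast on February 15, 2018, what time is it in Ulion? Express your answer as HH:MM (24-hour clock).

1 February 2018 is a Thursday, so the first Sunday is February 4 and the second is February 11.
1 November 2018 is a Thursday, so the first Monday is November 5 and the second is November 12.
February 15, 2018 falls between 11 February and 12 November, so daylight saving is in effect and Ardua Coast is at UTC−03:30.
01:56 Ardua Coast + 3h30m = 05:26 UTC.
1 November 2017 is a Wednesday, so the first Friday is November 3 and the fourth is November 24.
1 February 2018 is a Thursday, so the first Sunday is February 4 and the second is February 11.
At the standard offset (UTC+01:15), 05:26 UTC + 1h15m = 06:41 Ulion standard time.
Daylight saving runs 24 November 2017 – 11 February 2018; the standard-time date in Ulion, February 15, 2018, is outside that window, so Ulion is on standard time at UTC+01:15.
05:26 UTC + 1h15m = 06:41 Ulion.

06:41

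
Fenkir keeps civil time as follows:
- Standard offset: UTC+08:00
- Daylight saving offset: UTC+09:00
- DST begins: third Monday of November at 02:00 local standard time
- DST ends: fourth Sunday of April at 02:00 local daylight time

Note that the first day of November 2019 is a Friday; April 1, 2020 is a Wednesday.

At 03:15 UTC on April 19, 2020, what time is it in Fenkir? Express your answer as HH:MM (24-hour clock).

12:15

1 November 2019 is a Friday, so the first Monday is November 4 and the third is November 18.
1 April 2020 is a Wednesday, so the first Sunday is April 5 and the fourth is April 26.
At the standard offset (UTC+08:00), 03:15 UTC + 8h = 11:15 Fenkir standard time.
The standard-time date in Fenkir, April 19, 2020, lies within the daylight-saving period (18 November 2019 – 26 April 2020), so Fenkir is on daylight time, UTC+09:00.
03:15 UTC + 9h = 12:15 local.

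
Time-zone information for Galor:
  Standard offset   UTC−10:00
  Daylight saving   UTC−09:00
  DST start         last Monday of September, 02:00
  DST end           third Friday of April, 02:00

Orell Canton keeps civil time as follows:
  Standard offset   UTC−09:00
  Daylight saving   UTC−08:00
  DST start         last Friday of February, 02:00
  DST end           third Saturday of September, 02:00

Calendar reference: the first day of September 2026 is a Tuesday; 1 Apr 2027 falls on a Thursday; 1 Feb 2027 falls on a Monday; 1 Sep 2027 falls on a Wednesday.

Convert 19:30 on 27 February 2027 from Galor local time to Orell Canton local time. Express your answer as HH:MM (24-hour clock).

20:30

1 September 2026 is a Tuesday, so Mondays fall on 7, 14, 21, 28; the last is September 28.
1 April 2027 is a Thursday, so the first Friday is April 2 and the third is April 16.
27 February 2027 falls between 28 September 2026 and 16 April 2027, so daylight saving is in effect and Galor is at UTC−09:00.
19:30 Galor + 9h = 04:30 UTC (rolling into the next day, 28 February 2027).
1 February 2027 is a Monday, so Fridays fall on 5, 12, 19, 26; the last is February 26.
1 September 2027 is a Wednesday, so the first Saturday is September 4 and the third is September 18.
At the standard offset (UTC−09:00), 04:30 UTC − 9h = 19:30 Orell Canton standard time (rolling into the previous day, 27 February 2027).
The standard-time date in Orell Canton, 27 February 2027, lies within the daylight-saving period (26 February – 18 September), so Orell Canton is on daylight time, UTC−08:00.
04:30 UTC − 8h = 20:30 Orell Canton (rolling into the previous day, 27 February 2027).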